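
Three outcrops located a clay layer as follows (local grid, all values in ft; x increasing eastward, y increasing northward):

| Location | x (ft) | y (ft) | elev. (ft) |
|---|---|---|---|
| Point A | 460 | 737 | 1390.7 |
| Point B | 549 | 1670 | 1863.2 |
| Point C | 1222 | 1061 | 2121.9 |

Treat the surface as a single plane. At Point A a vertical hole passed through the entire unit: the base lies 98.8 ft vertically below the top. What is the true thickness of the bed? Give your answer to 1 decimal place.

73.9 ft

Two edge vectors: Point A→Point B = (89, 933, 472.5), Point A→Point C = (762, 324, 731.2).
Normal n = (Point A→Point B) × (Point A→Point C) = (529119.6, 294968.2, -682110).
So ∂z/∂x = −n_x/n_z = 0.77571 and ∂z/∂y = −n_y/n_z = 0.43243.
|∇z| = √(a²+b²) = 0.88810, so dip δ = arctan(0.88810) = 41.61°.
True thickness = vertical thickness × cos δ = 98.8 × cos 41.61° = 73.9 ft.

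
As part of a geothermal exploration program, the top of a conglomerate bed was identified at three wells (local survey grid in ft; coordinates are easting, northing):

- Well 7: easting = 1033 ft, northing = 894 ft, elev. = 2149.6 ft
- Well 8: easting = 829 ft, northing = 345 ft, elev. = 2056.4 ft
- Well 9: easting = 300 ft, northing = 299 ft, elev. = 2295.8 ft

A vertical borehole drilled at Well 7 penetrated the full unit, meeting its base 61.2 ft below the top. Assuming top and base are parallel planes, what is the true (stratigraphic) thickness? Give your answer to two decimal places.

Let the plane be z = a·easting + b·northing + c.
Well 8−Well 7: −204a − 549b = −93.2;  Well 9−Well 7: −733a − 595b = 146.2.
Solving gives a = −0.48292, b = 0.34921.
|∇z| = √(a²+b²) = 0.59595, so dip δ = arctan(0.59595) = 30.79°.
True thickness = vertical thickness × cos δ = 61.2 × cos 30.79° = 52.57 ft.

52.57 ft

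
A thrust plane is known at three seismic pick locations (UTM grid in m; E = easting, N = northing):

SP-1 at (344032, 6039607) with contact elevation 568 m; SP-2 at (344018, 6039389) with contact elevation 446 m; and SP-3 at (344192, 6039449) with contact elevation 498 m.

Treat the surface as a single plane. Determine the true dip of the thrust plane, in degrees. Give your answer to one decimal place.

Two edge vectors: SP-1→SP-2 = (-14, -218, -122), SP-1→SP-3 = (160, -158, -70).
Normal n = (SP-1→SP-2) × (SP-1→SP-3) = (-4016, -20500, 37092).
So ∂z/∂E = −n_x/n_z = 0.10827 and ∂z/∂N = −n_y/n_z = 0.55268.
Gradient magnitude |∇z| = √(a² + b²) = √(0.01172 + 0.30545) = 0.56319.
True dip = arctan(0.56319) = 29.4°, dipping toward S (azimuth ≈ 191°).

29.4°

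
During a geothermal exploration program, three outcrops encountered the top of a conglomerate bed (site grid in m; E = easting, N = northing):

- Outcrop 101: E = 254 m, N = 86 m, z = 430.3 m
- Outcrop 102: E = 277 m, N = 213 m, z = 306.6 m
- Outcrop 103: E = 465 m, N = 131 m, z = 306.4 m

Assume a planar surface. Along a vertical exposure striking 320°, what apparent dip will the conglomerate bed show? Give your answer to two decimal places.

Let the plane be z = a·E + b·N + c.
Outcrop 102−Outcrop 101: 23a + 127b = −123.7;  Outcrop 103−Outcrop 101: 211a + 45b = −123.9.
Solving gives a = −0.39472, b = −0.90253.
Unit vector along 320° is (sin 320°, cos 320°) = (-0.6428, 0.7660).
Slope in that direction = a·(-0.6428) + b·(0.7660) = −0.43766.
Apparent dip = arctan|0.43766| = 23.64° (true dip is 44.6°, so apparent ≤ true as expected).

23.64°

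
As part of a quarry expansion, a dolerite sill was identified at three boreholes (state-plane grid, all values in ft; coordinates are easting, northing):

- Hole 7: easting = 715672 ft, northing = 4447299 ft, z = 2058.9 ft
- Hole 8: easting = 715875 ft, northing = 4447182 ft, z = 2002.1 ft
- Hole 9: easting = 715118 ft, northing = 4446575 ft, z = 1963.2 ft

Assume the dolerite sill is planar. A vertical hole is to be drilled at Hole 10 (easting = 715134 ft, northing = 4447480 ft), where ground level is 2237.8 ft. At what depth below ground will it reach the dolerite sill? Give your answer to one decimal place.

Two edge vectors: Hole 7→Hole 8 = (203, -117, -56.8), Hole 7→Hole 9 = (-554, -724, -95.7).
Normal n = (Hole 7→Hole 8) × (Hole 7→Hole 9) = (-29926.3, 50894.3, -211790).
So ∂z/∂easting = −n_x/n_z = −0.141301761 and ∂z/∂northing = −n_y/n_z = 0.240305491.
Intercept c from Hole 7: 2058.9 + 101125.71 − 1068710.37 = −965525.76.
At (715134, 4447480): z_contact = −101049.69 + 1068753.87 − 965525.76 = 2178.42 ft.
Depth below ground = 2237.8 − 2178.42 = 59.4 ft.

59.4 ft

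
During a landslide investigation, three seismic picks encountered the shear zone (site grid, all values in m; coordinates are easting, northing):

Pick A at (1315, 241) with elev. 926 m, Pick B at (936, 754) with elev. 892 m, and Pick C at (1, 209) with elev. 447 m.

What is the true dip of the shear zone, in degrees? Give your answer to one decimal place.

Two edge vectors: Pick A→Pick B = (-379, 513, -34), Pick A→Pick C = (-1314, -32, -479).
Normal n = (Pick A→Pick B) × (Pick A→Pick C) = (-246815, -136865, 686210).
So ∂z/∂easting = −n_x/n_z = 0.35968 and ∂z/∂northing = −n_y/n_z = 0.19945.
Gradient magnitude |∇z| = √(a² + b²) = √(0.12937 + 0.03978) = 0.41128.
True dip = arctan(0.41128) = 22.4°, dipping toward WSW (azimuth ≈ 241°).

22.4°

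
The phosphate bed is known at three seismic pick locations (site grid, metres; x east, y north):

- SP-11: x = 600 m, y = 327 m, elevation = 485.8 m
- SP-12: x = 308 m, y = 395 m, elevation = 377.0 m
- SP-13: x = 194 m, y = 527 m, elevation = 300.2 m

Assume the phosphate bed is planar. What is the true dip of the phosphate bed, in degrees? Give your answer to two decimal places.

23.77°

Let the plane be z = a·x + b·y + c.
SP-12−SP-11: −292a + 68b = −108.8;  SP-13−SP-11: −406a + 200b = −185.6.
Solving gives a = 0.29680, b = −0.32549.
Gradient magnitude |∇z| = √(a² + b²) = √(0.08809 + 0.10594) = 0.44049.
True dip = arctan(0.44049) = 23.77°, dipping toward NW (azimuth ≈ 318°).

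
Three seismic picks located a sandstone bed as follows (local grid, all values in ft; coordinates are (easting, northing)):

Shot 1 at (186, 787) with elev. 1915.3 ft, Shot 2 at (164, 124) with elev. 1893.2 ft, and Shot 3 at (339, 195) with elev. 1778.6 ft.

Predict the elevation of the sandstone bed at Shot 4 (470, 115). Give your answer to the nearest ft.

Two edge vectors: Shot 1→Shot 2 = (-22, -663, -22.1), Shot 1→Shot 3 = (153, -592, -136.7).
Normal n = (Shot 1→Shot 2) × (Shot 1→Shot 3) = (77548.9, -6388.7, 114463).
So ∂z/∂E = −n_x/n_z = −0.67750 and ∂z/∂N = −n_y/n_z = 0.05581.
Intercept c from Shot 1: 1915.3 + 126.02 − 43.93 = 1997.39.
At (470, 115): z = −318.4 + 6.4 + 1997.39 = 1685.4 ft.

1685 ft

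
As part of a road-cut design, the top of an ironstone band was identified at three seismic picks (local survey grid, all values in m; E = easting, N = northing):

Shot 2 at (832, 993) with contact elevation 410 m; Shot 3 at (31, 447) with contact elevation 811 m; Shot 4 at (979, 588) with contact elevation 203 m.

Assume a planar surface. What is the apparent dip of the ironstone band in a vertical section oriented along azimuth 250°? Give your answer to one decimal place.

Two edge vectors: Shot 2→Shot 3 = (-801, -546, 401), Shot 2→Shot 4 = (147, -405, -207).
Normal n = (Shot 2→Shot 3) × (Shot 2→Shot 4) = (275427, -106860, 404667).
So ∂z/∂E = −n_x/n_z = −0.68063 and ∂z/∂N = −n_y/n_z = 0.26407.
Unit vector along 250° is (sin 250°, cos 250°) = (-0.9397, -0.3420).
Slope in that direction = a·(-0.9397) + b·(-0.3420) = 0.54926.
Apparent dip = arctan|0.54926| = 28.8° (true dip is 36.1°, so apparent ≤ true as expected).

28.8°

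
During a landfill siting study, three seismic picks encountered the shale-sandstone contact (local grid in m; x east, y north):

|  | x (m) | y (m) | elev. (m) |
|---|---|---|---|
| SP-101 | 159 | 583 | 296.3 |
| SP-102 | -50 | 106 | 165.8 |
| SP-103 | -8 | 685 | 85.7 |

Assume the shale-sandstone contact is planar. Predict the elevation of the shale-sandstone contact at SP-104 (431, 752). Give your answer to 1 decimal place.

565.6 m

Two edge vectors: SP-101→SP-102 = (-209, -477, -130.5), SP-101→SP-103 = (-167, 102, -210.6).
Normal n = (SP-101→SP-102) × (SP-101→SP-103) = (113767.2, -22221.9, -100977).
So ∂z/∂x = −n_x/n_z = 1.12666 and ∂z/∂y = −n_y/n_z = −0.22007.
Intercept c from SP-101: 296.3 − 179.14 + 128.30 = 245.46.
At (431, 752): z = 485.6 − 165.5 + 245.46 = 565.6 m.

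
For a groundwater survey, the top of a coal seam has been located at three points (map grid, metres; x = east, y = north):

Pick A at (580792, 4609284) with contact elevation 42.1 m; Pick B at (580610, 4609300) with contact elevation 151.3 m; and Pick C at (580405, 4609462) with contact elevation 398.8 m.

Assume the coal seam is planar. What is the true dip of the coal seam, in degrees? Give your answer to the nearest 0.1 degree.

45.3°

Two edge vectors: Pick A→Pick B = (-182, 16, 109.2), Pick A→Pick C = (-387, 178, 356.7).
Normal n = (Pick A→Pick B) × (Pick A→Pick C) = (-13730.4, 22659, -26204).
So ∂z/∂x = −n_x/n_z = −0.52398 and ∂z/∂y = −n_y/n_z = 0.86472.
Gradient magnitude |∇z| = √(a² + b²) = √(0.27456 + 0.74773) = 1.01108.
True dip = arctan(1.01108) = 45.3°, dipping toward SSE (azimuth ≈ 149°).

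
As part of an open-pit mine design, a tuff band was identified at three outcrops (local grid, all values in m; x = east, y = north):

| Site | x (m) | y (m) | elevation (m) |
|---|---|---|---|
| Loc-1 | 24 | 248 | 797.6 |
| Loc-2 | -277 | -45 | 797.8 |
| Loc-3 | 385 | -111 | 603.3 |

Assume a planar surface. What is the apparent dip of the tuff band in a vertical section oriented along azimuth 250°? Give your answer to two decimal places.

8.93°

Two edge vectors: Loc-1→Loc-2 = (-301, -293, 0.2), Loc-1→Loc-3 = (361, -359, -194.3).
Normal n = (Loc-1→Loc-2) × (Loc-1→Loc-3) = (57001.7, -58412.1, 213832).
So ∂z/∂x = −n_x/n_z = −0.26657 and ∂z/∂y = −n_y/n_z = 0.27317.
Unit vector along 250° is (sin 250°, cos 250°) = (-0.9397, -0.3420).
Slope in that direction = a·(-0.9397) + b·(-0.3420) = 0.15707.
Apparent dip = arctan|0.15707| = 8.93° (true dip is 20.9°, so apparent ≤ true as expected).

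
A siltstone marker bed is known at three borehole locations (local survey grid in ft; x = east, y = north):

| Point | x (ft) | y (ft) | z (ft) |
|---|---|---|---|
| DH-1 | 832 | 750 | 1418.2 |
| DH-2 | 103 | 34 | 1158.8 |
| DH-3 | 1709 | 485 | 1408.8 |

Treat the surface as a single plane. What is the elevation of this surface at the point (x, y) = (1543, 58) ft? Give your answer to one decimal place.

Let the plane be z = a·x + b·y + c.
DH-2−DH-1: −729a − 716b = −259.4;  DH-3−DH-1: 877a − 265b = −9.4.
Solving gives a = 0.075520, b = 0.285400.
Then c = 1418.2 − a·832 − b·750 = 1141.32.
At (1543, 58): z = 116.5 + 16.6 + 1141.32 = 1274.4 ft.

1274.4 ft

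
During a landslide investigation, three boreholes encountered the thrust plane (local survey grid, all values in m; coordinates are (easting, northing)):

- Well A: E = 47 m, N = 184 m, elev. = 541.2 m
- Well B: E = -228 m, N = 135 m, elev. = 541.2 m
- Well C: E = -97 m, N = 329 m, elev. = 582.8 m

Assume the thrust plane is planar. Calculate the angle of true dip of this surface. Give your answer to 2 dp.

13.91°

Two edge vectors: Well A→Well B = (-275, -49, 0), Well A→Well C = (-144, 145, 41.6).
Normal n = (Well A→Well B) × (Well A→Well C) = (-2038.4, 11440, -46931).
So ∂z/∂E = −n_x/n_z = −0.04343 and ∂z/∂N = −n_y/n_z = 0.24376.
Gradient magnitude |∇z| = √(a² + b²) = √(0.00189 + 0.05942) = 0.24760.
True dip = arctan(0.24760) = 13.91°, dipping toward S (azimuth ≈ 170°).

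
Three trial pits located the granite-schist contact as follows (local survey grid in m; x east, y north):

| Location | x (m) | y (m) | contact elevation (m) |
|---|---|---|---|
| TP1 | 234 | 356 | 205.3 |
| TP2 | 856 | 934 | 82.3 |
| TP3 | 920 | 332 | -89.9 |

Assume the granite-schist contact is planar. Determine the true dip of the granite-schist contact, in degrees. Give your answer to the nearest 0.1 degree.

Two edge vectors: TP1→TP2 = (622, 578, -123), TP1→TP3 = (686, -24, -295.2).
Normal n = (TP1→TP2) × (TP1→TP3) = (-173577.6, 99236.4, -411436).
So ∂z/∂x = −n_x/n_z = −0.42188 and ∂z/∂y = −n_y/n_z = 0.24120.
Gradient magnitude |∇z| = √(a² + b²) = √(0.17798 + 0.05818) = 0.48596.
True dip = arctan(0.48596) = 25.9°, dipping toward ESE (azimuth ≈ 120°).

25.9°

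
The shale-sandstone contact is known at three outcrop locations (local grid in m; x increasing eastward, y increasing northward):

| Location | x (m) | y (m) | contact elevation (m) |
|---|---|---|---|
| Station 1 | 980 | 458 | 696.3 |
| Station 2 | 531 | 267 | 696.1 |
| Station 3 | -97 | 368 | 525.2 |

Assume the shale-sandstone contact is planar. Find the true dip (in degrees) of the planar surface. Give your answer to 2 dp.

26.74°

Two edge vectors: Station 1→Station 2 = (-449, -191, -0.2), Station 1→Station 3 = (-1077, -90, -171.1).
Normal n = (Station 1→Station 2) × (Station 1→Station 3) = (32662.1, -76608.5, -165297).
So ∂z/∂x = −n_x/n_z = 0.19760 and ∂z/∂y = −n_y/n_z = −0.46346.
Gradient magnitude |∇z| = √(a² + b²) = √(0.03904 + 0.21479) = 0.50382.
True dip = arctan(0.50382) = 26.74°, dipping toward NNW (azimuth ≈ 337°).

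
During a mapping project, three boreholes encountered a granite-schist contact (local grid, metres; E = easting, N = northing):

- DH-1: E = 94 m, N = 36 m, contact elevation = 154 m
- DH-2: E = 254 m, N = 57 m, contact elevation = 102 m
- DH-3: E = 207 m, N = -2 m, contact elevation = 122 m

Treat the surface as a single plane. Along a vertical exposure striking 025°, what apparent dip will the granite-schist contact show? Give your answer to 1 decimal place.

Two edge vectors: DH-1→DH-2 = (160, 21, -52), DH-1→DH-3 = (113, -38, -32).
Normal n = (DH-1→DH-2) × (DH-1→DH-3) = (-2648, -756, -8453).
So ∂z/∂E = −n_x/n_z = −0.31326 and ∂z/∂N = −n_y/n_z = −0.08944.
Unit vector along 025° is (sin 25°, cos 25°) = (0.4226, 0.9063).
Slope in that direction = a·(0.4226) + b·(0.9063) = −0.21345.
Apparent dip = arctan|0.21345| = 12.0° (true dip is 18.0°, so apparent ≤ true as expected).

12.0°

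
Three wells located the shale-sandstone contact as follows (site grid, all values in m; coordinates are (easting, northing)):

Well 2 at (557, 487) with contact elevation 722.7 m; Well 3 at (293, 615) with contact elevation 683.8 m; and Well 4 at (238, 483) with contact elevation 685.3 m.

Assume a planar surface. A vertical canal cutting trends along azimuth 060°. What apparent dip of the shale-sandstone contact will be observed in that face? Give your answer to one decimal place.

4.1°

Let the plane be z = a·E + b·N + c.
Well 3−Well 2: −264a + 128b = −38.9;  Well 4−Well 2: −319a − 4b = −37.4.
Solving gives a = 0.11800, b = −0.06053.
Unit vector along 060° is (sin 60°, cos 60°) = (0.8660, 0.5000).
Slope in that direction = a·(0.8660) + b·(0.5000) = 0.07193.
Apparent dip = arctan|0.07193| = 4.1° (true dip is 7.6°, so apparent ≤ true as expected).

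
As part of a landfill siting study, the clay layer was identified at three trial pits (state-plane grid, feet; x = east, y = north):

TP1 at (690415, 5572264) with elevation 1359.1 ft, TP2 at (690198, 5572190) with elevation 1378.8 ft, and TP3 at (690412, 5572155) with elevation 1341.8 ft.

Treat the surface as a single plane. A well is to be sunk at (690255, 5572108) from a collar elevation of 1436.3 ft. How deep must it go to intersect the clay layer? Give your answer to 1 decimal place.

79.2 ft

Let the plane be z = a·x + b·y + c.
TP2−TP1: −217a − 74b = 19.7;  TP3−TP1: −3a − 109b = −17.3.
Solving gives a = −0.146280568, b = 0.162741667.
Then c = 1359.1 − a·690415 − b·5572264 = −804486.13.
At (690255, 5572108): z_contact = −100970.89 + 906814.14 − 804486.13 = 1357.12 ft.
Depth below ground = 1436.3 − 1357.12 = 79.2 ft.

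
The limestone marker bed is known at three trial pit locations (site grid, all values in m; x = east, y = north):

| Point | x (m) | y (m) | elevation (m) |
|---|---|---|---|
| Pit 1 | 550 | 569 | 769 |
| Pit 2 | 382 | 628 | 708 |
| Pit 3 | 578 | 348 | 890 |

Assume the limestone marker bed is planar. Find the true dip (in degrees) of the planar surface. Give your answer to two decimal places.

29.01°

Two edge vectors: Pit 1→Pit 2 = (-168, 59, -61), Pit 1→Pit 3 = (28, -221, 121).
Normal n = (Pit 1→Pit 2) × (Pit 1→Pit 3) = (-6342, 18620, 35476).
So ∂z/∂x = −n_x/n_z = 0.17877 and ∂z/∂y = −n_y/n_z = −0.52486.
Gradient magnitude |∇z| = √(a² + b²) = √(0.03196 + 0.27548) = 0.55447.
True dip = arctan(0.55447) = 29.01°, dipping toward NNW (azimuth ≈ 341°).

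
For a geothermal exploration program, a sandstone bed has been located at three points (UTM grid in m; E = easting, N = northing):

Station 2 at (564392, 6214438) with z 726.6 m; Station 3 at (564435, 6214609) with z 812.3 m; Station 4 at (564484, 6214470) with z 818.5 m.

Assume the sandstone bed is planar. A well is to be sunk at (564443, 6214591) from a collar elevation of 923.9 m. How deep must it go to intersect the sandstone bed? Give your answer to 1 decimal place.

Two edge vectors: Station 2→Station 3 = (43, 171, 85.7), Station 2→Station 4 = (92, 32, 91.9).
Normal n = (Station 2→Station 3) × (Station 2→Station 4) = (12972.5, 3932.7, -14356).
So ∂z/∂E = −n_x/n_z = 0.903629145 and ∂z/∂N = −n_y/n_z = 0.273941209.
Intercept c from Station 2: 726.6 − 510001.06 − 1702390.66 = −2211665.12.
At (564443, 6214591): z_contact = 510047.15 + 1702432.57 − 2211665.12 = 814.60 m.
Depth below ground = 923.9 − 814.60 = 109.3 m.

109.3 m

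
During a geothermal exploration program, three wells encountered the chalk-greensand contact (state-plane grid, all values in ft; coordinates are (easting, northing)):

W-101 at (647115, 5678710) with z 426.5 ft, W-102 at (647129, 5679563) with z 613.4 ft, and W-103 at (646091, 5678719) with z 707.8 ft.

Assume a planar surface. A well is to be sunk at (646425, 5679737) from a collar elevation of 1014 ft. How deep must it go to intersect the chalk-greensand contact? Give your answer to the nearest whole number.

Let the plane be z = a·E + b·N + c.
W-102−W-101: 14a + 853b = 186.9;  W-103−W-101: −1024a + 9b = 281.3.
Solving gives a = −0.27274192, b = 0.22358545.
Then c = 426.5 − a·647115 − b·5678710 = −1092755.03.
At (646425, 5679737): z_contact = −176307.2 + 1269906.5 − 1092755.03 = 844.3 ft.
Depth below ground = 1014 − 844.3 = 170 ft.

170 ft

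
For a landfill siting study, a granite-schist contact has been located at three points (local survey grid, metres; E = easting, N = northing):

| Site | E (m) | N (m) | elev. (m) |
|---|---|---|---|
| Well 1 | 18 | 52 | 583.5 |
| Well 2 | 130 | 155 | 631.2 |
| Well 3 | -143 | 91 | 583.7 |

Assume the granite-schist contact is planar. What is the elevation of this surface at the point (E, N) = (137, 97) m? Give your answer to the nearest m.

610 m

Let the plane be z = a·E + b·N + c.
Well 2−Well 1: 112a + 103b = 47.7;  Well 3−Well 1: −161a + 39b = 0.2.
Solving gives a = 0.08781, b = 0.36762.
Then c = 583.5 − a·18 − b·52 = 562.80.
At (137, 97): z = 12.0 + 35.7 + 562.80 = 610.5 m.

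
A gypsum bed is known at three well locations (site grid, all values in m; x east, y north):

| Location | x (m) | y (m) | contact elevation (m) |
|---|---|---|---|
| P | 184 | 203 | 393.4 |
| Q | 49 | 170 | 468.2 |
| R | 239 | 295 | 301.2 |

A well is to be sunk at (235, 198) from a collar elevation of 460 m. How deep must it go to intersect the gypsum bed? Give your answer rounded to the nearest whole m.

Let the plane be z = a·x + b·y + c.
Q−P: −135a − 33b = 74.8;  R−P: 55a + 92b = −92.2.
Solving gives a = −0.36200, b = −0.78576.
Then c = 393.4 − a·184 − b·203 = 619.52.
At (235, 198): z_contact = −85.1 − 155.6 + 619.52 = 378.9 m.
Depth below ground = 460 − 378.9 = 81 m.

81 m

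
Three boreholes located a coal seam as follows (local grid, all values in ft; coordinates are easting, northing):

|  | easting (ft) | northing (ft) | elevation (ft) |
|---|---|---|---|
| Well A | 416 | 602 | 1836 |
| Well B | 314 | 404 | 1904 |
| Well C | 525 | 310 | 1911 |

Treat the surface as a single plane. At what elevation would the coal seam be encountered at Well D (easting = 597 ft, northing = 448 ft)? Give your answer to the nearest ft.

1864 ft

Two edge vectors: Well A→Well B = (-102, -198, 68), Well A→Well C = (109, -292, 75).
Normal n = (Well A→Well B) × (Well A→Well C) = (5006, 15062, 51366).
So ∂z/∂easting = −n_x/n_z = −0.09746 and ∂z/∂northing = −n_y/n_z = −0.29323.
Intercept c from Well A: 1836 + 40.54 + 176.52 = 2053.07.
At (597, 448): z = −58.2 − 131.4 + 2053.07 = 1863.5 ft.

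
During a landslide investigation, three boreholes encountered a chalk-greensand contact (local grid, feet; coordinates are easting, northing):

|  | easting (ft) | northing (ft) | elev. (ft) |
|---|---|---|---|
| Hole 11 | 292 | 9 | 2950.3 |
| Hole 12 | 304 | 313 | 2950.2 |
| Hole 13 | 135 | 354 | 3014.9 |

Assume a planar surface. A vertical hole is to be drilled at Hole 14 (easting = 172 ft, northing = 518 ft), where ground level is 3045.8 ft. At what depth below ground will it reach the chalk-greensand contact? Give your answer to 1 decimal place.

42.5 ft

Two edge vectors: Hole 11→Hole 12 = (12, 304, -0.1), Hole 11→Hole 13 = (-157, 345, 64.6).
Normal n = (Hole 11→Hole 12) × (Hole 11→Hole 13) = (19672.9, -759.5, 51868).
So ∂z/∂easting = −n_x/n_z = −0.37929 and ∂z/∂northing = −n_y/n_z = 0.01464.
Intercept c from Hole 11: 2950.3 + 110.75 − 0.13 = 3060.92.
At (172, 518): z_contact = −65.24 + 7.59 + 3060.92 = 3003.27 ft.
Depth below ground = 3045.8 − 3003.27 = 42.5 ft.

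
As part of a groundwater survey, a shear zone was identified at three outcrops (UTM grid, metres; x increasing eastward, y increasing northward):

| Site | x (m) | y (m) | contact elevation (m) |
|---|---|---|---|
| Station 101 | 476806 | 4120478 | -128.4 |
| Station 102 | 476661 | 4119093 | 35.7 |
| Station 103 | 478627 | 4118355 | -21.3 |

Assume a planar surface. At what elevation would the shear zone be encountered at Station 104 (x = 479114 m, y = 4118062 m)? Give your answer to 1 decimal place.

-23.2 m

Two edge vectors: Station 101→Station 102 = (-145, -1385, 164.1), Station 101→Station 103 = (1821, -2123, 107.1).
Normal n = (Station 101→Station 102) × (Station 101→Station 103) = (200050.8, 314355.6, 2829920).
So ∂z/∂x = −n_x/n_z = −0.070691327 and ∂z/∂y = −n_y/n_z = −0.111082857.
Intercept c from Station 101: -128.4 + 33706.05 + 457714.47 = 491292.12.
At (479114, 4118062): z = −33869.2 − 457446.1 + 491292.12 = -23.2 m.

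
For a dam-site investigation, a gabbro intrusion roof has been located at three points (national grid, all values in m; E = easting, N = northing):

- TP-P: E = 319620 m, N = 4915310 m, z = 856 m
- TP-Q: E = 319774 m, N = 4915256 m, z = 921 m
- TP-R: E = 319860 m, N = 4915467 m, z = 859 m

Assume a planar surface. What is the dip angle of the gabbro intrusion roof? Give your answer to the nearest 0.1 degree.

Let the plane be z = a·E + b·N + c.
TP-Q−TP-P: 154a − 54b = 65;  TP-R−TP-P: 240a + 157b = 3.
Solving gives a = 0.27915, b = −0.40761.
Gradient magnitude |∇z| = √(a² + b²) = √(0.07792 + 0.16615) = 0.49404.
True dip = arctan(0.49404) = 26.3°, dipping toward NW (azimuth ≈ 326°).

26.3°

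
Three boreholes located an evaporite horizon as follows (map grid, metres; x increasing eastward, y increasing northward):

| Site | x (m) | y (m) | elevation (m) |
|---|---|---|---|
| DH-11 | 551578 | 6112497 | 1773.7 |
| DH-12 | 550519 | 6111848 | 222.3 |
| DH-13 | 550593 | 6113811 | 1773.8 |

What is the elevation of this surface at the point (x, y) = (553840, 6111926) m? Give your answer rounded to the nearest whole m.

3615 m

Let the plane be z = a·x + b·y + c.
DH-12−DH-11: −1059a − 649b = −1551.4;  DH-13−DH-11: −985a + 1314b = 0.1.
Solving gives a = 1.00378360, b = 0.75253185.
Then c = 1773.7 − a·551578 − b·6112497 = −5151739.90.
At (553840, 6111926): z = 555935.5 + 4599419.0 − 5151739.90 = 3614.6 m.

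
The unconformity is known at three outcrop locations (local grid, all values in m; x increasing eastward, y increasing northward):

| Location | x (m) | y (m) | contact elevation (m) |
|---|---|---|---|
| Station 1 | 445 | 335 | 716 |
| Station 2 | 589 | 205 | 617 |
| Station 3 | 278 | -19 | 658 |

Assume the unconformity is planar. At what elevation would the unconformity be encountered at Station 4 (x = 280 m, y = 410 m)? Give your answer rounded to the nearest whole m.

Let the plane be z = a·x + b·y + c.
Station 2−Station 1: 144a − 130b = −99;  Station 3−Station 1: −167a − 354b = −58.
Solving gives a = −0.37842, b = 0.34236.
Then c = 716 − a·445 − b·335 = 769.71.
At (280, 410): z = −106.0 + 140.4 + 769.71 = 804.1 m.

804 m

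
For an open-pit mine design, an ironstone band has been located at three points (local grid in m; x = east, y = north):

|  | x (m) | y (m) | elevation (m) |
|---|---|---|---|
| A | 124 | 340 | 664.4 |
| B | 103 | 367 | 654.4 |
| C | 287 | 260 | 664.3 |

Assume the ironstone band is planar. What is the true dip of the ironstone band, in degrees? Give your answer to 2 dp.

33.76°

Let the plane be z = a·x + b·y + c.
B−A: −21a + 27b = −10;  C−A: 163a − 80b = −0.1.
Solving gives a = −0.29500, b = −0.59982.
Gradient magnitude |∇z| = √(a² + b²) = √(0.08703 + 0.35978) = 0.66844.
True dip = arctan(0.66844) = 33.76°, dipping toward NNE (azimuth ≈ 026°).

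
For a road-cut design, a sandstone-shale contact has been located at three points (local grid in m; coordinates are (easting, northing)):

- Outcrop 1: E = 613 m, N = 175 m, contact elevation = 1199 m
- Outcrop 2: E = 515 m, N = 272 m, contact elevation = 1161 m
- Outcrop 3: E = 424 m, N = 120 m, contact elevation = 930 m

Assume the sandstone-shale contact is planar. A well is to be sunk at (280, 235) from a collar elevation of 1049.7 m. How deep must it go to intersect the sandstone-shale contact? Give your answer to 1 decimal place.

Let the plane be z = a·E + b·N + c.
Outcrop 2−Outcrop 1: −98a + 97b = −38;  Outcrop 3−Outcrop 1: −189a − 55b = −269.
Solving gives a = 1.18800, b = 0.80850.
Then c = 1199 − a·613 − b·175 = 329.27.
At (280, 235): z_contact = 332.64 + 190.00 + 329.27 = 851.90 m.
Depth below ground = 1049.7 − 851.90 = 197.8 m.

197.8 m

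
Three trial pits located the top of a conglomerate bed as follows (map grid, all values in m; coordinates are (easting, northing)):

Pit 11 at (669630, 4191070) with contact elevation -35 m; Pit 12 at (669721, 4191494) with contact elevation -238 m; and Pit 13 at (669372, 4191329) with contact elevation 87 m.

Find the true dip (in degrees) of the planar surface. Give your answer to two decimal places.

40.15°

Two edge vectors: Pit 11→Pit 12 = (91, 424, -203), Pit 11→Pit 13 = (-258, 259, 122).
Normal n = (Pit 11→Pit 12) × (Pit 11→Pit 13) = (104305, 41272, 132961).
So ∂z/∂E = −n_x/n_z = −0.78448 and ∂z/∂N = −n_y/n_z = −0.31041.
Gradient magnitude |∇z| = √(a² + b²) = √(0.61541 + 0.09635) = 0.84366.
True dip = arctan(0.84366) = 40.15°, dipping toward ENE (azimuth ≈ 068°).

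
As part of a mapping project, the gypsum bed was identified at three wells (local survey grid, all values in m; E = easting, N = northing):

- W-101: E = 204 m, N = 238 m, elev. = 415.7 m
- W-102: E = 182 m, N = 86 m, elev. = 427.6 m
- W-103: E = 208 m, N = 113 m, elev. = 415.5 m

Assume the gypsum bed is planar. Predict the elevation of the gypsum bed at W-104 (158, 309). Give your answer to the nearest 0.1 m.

435.6 m

Two edge vectors: W-101→W-102 = (-22, -152, 11.9), W-101→W-103 = (4, -125, -0.2).
Normal n = (W-101→W-102) × (W-101→W-103) = (1517.9, 43.2, 3358).
So ∂z/∂E = −n_x/n_z = −0.45203 and ∂z/∂N = −n_y/n_z = −0.01286.
Intercept c from W-101: 415.7 + 92.21 + 3.06 = 510.97.
At (158, 309): z = −71.4 − 4.0 + 510.97 = 435.6 m.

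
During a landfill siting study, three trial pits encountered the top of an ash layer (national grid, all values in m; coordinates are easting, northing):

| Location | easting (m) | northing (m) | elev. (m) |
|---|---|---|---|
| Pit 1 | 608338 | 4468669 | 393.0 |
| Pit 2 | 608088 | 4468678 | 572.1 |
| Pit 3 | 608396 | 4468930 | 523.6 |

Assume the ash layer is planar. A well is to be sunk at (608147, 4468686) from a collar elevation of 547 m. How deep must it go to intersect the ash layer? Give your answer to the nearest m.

Two edge vectors: Pit 1→Pit 2 = (-250, 9, 179.1), Pit 1→Pit 3 = (58, 261, 130.6).
Normal n = (Pit 1→Pit 2) × (Pit 1→Pit 3) = (-45569.7, 43037.8, -65772).
So ∂z/∂easting = −n_x/n_z = −0.69284346 and ∂z/∂northing = −n_y/n_z = 0.65434835.
Intercept c from Pit 1: 393 + 421483.00 − 2924066.21 = −2502190.20.
At (608147, 4468686): z_contact = −421350.7 + 2924077.3 − 2502190.20 = 536.5 m.
Depth below ground = 547 − 536.5 = 11 m.

11 m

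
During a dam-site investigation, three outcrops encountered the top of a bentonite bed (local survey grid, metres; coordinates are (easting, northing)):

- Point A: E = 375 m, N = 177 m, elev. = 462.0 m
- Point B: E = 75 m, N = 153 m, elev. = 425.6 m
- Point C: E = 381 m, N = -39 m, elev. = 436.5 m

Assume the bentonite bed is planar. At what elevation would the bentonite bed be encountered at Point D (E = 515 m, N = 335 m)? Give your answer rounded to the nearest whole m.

497 m

Let the plane be z = a·E + b·N + c.
Point B−Point A: −300a − 24b = −36.4;  Point C−Point A: 6a − 216b = −25.5.
Solving gives a = 0.11164, b = 0.12116.
Then c = 462 − a·375 − b·177 = 398.69.
At (515, 335): z = 57.5 + 40.6 + 398.69 = 496.8 m.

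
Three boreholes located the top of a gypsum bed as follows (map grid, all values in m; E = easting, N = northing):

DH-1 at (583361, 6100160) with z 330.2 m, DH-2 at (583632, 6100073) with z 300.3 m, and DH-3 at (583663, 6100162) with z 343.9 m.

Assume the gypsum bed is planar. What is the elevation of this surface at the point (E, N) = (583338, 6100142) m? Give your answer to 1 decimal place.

Let the plane be z = a·E + b·N + c.
DH-2−DH-1: 271a − 87b = −29.9;  DH-3−DH-1: 302a + 2b = 13.7.
Solving gives a = 0.042217333, b = 0.475182727.
Then c = 330.2 − a·583361 − b·6100160 = −2922988.41.
At (583338, 6100142): z = 24627.0 + 2898682.1 − 2922988.41 = 320.7 m.

320.7 m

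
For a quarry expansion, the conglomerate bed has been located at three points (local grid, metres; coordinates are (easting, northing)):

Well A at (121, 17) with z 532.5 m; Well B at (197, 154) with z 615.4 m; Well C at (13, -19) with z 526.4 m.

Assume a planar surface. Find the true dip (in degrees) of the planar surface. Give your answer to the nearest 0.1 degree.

36.0°

Let the plane be z = a·E + b·N + c.
Well B−Well A: 76a + 137b = 82.9;  Well C−Well A: −108a − 36b = −6.1.
Solving gives a = −0.17817, b = 0.70395.
Gradient magnitude |∇z| = √(a² + b²) = √(0.03174 + 0.49554) = 0.72614.
True dip = arctan(0.72614) = 36.0°, dipping toward SSE (azimuth ≈ 166°).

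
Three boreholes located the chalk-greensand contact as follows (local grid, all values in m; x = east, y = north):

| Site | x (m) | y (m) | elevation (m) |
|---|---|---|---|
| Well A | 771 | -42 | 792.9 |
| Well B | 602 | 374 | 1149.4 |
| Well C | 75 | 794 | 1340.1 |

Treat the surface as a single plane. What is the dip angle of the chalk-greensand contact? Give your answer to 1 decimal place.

Let the plane be z = a·x + b·y + c.
Well B−Well A: −169a + 416b = 356.5;  Well C−Well A: −696a + 836b = 547.2.
Solving gives a = 0.47486, b = 1.04988.
Gradient magnitude |∇z| = √(a² + b²) = √(0.22549 + 1.10225) = 1.15228.
True dip = arctan(1.15228) = 49.0°, dipping toward SSW (azimuth ≈ 204°).

49.0°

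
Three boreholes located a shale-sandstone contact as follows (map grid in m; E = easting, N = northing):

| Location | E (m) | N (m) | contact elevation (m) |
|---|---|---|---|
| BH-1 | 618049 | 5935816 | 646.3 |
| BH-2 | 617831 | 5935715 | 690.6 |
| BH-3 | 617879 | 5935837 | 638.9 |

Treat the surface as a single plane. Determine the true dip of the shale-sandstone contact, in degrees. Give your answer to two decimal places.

Two edge vectors: BH-1→BH-2 = (-218, -101, 44.3), BH-1→BH-3 = (-170, 21, -7.4).
Normal n = (BH-1→BH-2) × (BH-1→BH-3) = (-182.9, -9144.2, -21748).
So ∂z/∂E = −n_x/n_z = −0.00841 and ∂z/∂N = −n_y/n_z = −0.42046.
Gradient magnitude |∇z| = √(a² + b²) = √(0.00007 + 0.17679) = 0.42055.
True dip = arctan(0.42055) = 22.81°, dipping toward N (azimuth ≈ 001°).

22.81°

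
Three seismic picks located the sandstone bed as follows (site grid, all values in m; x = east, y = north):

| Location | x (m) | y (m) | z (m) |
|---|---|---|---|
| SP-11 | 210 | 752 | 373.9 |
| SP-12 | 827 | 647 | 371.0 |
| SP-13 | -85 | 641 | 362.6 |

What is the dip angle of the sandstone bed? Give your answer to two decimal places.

4.53°

Let the plane be z = a·x + b·y + c.
SP-12−SP-11: 617a − 105b = −2.9;  SP-13−SP-11: −295a − 111b = −11.3.
Solving gives a = 0.00869, b = 0.07870.
Gradient magnitude |∇z| = √(a² + b²) = √(0.00008 + 0.00619) = 0.07918.
True dip = arctan(0.07918) = 4.53°, dipping toward S (azimuth ≈ 186°).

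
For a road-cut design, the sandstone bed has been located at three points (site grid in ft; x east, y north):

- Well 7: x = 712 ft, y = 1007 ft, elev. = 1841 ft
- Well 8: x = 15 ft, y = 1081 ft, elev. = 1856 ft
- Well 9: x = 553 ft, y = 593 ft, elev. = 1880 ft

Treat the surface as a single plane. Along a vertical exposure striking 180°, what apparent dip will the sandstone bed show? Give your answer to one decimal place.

Let the plane be z = a·x + b·y + c.
Well 8−Well 7: −697a + 74b = 15;  Well 9−Well 7: −159a − 414b = 39.
Solving gives a = −0.03029, b = −0.08257.
Unit vector along 180° is (sin 180°, cos 180°) = (0.0000, -1.0000).
Slope in that direction = a·(0.0000) + b·(-1.0000) = 0.08257.
Apparent dip = arctan|0.08257| = 4.7° (true dip is 5.0°, so apparent ≤ true as expected).

4.7°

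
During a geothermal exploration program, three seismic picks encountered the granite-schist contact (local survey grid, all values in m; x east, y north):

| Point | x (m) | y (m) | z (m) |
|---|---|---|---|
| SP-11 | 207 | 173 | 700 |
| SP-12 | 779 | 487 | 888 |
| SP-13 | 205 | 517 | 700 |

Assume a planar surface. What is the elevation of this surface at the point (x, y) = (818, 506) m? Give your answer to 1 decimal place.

Two edge vectors: SP-11→SP-12 = (572, 314, 188), SP-11→SP-13 = (-2, 344, 0).
Normal n = (SP-11→SP-12) × (SP-11→SP-13) = (-64672, -376, 197396).
So ∂z/∂x = −n_x/n_z = 0.32763 and ∂z/∂y = −n_y/n_z = 0.00190.
Intercept c from SP-11: 700 − 67.82 − 0.33 = 631.85.
At (818, 506): z = 268.0 + 1.0 + 631.85 = 900.8 m.

900.8 m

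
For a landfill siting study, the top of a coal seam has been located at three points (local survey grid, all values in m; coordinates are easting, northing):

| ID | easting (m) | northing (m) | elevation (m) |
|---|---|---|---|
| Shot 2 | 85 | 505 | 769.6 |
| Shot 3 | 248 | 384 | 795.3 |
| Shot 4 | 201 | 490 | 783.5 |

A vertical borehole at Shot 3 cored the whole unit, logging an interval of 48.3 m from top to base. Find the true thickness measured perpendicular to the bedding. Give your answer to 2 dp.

47.91 m

Let the plane be z = a·easting + b·northing + c.
Shot 3−Shot 2: 163a − 121b = 25.7;  Shot 4−Shot 2: 116a − 15b = 13.9.
Solving gives a = 0.11185, b = −0.06173.
|∇z| = √(a²+b²) = 0.12775, so dip δ = arctan(0.12775) = 7.28°.
True thickness = vertical thickness × cos δ = 48.3 × cos 7.28° = 47.91 m.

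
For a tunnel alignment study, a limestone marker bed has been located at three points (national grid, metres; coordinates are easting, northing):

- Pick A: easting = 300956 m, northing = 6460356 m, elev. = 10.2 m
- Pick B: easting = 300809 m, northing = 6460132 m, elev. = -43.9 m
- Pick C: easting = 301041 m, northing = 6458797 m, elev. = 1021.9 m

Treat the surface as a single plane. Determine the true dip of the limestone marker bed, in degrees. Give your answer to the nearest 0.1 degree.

Two edge vectors: Pick A→Pick B = (-147, -224, -54.1), Pick A→Pick C = (85, -1559, 1011.7).
Normal n = (Pick A→Pick B) × (Pick A→Pick C) = (-310962.7, 144121.4, 248213).
So ∂z/∂easting = −n_x/n_z = 1.25281 and ∂z/∂northing = −n_y/n_z = −0.58064.
Gradient magnitude |∇z| = √(a² + b²) = √(1.56952 + 0.33714) = 1.38082.
True dip = arctan(1.38082) = 54.1°, dipping toward WNW (azimuth ≈ 295°).

54.1°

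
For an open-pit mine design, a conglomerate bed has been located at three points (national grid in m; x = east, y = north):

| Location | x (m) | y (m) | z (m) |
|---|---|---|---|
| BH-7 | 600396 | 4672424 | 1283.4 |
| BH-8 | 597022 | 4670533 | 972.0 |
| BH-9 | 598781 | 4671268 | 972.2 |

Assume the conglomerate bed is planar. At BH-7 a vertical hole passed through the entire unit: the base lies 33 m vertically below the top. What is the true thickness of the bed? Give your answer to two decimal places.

27.03 m

Two edge vectors: BH-7→BH-8 = (-3374, -1891, -311.4), BH-7→BH-9 = (-1615, -1156, -311.2).
Normal n = (BH-7→BH-8) × (BH-7→BH-9) = (228500.8, -547077.8, 846379).
So ∂z/∂x = −n_x/n_z = −0.26997 and ∂z/∂y = −n_y/n_z = 0.64637.
|∇z| = √(a²+b²) = 0.70049, so dip δ = arctan(0.70049) = 35.01°.
True thickness = vertical thickness × cos δ = 33 × cos 35.01° = 27.03 m.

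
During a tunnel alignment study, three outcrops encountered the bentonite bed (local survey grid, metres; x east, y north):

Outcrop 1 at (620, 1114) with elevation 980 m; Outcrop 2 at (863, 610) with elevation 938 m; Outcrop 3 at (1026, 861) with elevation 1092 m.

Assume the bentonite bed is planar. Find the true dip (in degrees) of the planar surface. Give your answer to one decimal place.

29.3°

Two edge vectors: Outcrop 1→Outcrop 2 = (243, -504, -42), Outcrop 1→Outcrop 3 = (406, -253, 112).
Normal n = (Outcrop 1→Outcrop 2) × (Outcrop 1→Outcrop 3) = (-67074, -44268, 143145).
So ∂z/∂x = −n_x/n_z = 0.46857 and ∂z/∂y = −n_y/n_z = 0.30925.
Gradient magnitude |∇z| = √(a² + b²) = √(0.21956 + 0.09564) = 0.56143.
True dip = arctan(0.56143) = 29.3°, dipping toward WSW (azimuth ≈ 237°).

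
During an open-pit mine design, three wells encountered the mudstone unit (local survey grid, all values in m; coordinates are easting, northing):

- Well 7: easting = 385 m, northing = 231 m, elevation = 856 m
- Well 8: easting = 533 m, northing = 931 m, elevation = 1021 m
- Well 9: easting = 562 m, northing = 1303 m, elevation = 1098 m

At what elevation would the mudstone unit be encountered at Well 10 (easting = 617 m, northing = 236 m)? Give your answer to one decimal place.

Let the plane be z = a·easting + b·northing + c.
Well 8−Well 7: 148a + 700b = 165;  Well 9−Well 7: 177a + 1072b = 242.
Solving gives a = 0.215215, b = 0.190212.
Then c = 856 − a·385 − b·231 = 729.20.
At (617, 236): z = 132.8 + 44.9 + 729.20 = 906.9 m.

906.9 m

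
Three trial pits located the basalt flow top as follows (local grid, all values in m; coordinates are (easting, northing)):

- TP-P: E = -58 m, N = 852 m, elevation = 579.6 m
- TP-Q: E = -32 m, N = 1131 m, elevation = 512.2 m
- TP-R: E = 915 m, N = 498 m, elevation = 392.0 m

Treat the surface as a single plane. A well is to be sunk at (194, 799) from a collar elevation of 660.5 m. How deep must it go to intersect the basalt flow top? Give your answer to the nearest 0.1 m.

Two edge vectors: TP-P→TP-Q = (26, 279, -67.4), TP-P→TP-R = (973, -354, -187.6).
Normal n = (TP-P→TP-Q) × (TP-P→TP-R) = (-76200, -60702.6, -280671).
So ∂z/∂E = −n_x/n_z = −0.271492 and ∂z/∂N = −n_y/n_z = −0.216277.
Intercept c from TP-P: 579.6 − 15.75 + 184.27 = 748.12.
At (194, 799): z_contact = −52.67 − 172.81 + 748.12 = 522.65 m.
Depth below ground = 660.5 − 522.65 = 137.9 m.

137.9 m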